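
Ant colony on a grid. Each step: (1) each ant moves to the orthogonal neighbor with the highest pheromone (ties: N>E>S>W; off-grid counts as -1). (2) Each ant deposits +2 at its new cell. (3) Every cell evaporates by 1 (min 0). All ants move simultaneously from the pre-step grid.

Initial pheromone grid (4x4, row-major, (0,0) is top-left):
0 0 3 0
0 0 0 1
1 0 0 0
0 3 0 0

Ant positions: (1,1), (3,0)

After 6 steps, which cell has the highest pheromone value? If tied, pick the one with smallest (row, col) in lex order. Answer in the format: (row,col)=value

Answer: (0,2)=3

Derivation:
Step 1: ant0:(1,1)->N->(0,1) | ant1:(3,0)->E->(3,1)
  grid max=4 at (3,1)
Step 2: ant0:(0,1)->E->(0,2) | ant1:(3,1)->N->(2,1)
  grid max=3 at (0,2)
Step 3: ant0:(0,2)->E->(0,3) | ant1:(2,1)->S->(3,1)
  grid max=4 at (3,1)
Step 4: ant0:(0,3)->W->(0,2) | ant1:(3,1)->N->(2,1)
  grid max=3 at (0,2)
Step 5: ant0:(0,2)->E->(0,3) | ant1:(2,1)->S->(3,1)
  grid max=4 at (3,1)
Step 6: ant0:(0,3)->W->(0,2) | ant1:(3,1)->N->(2,1)
  grid max=3 at (0,2)
Final grid:
  0 0 3 0
  0 0 0 0
  0 1 0 0
  0 3 0 0
Max pheromone 3 at (0,2)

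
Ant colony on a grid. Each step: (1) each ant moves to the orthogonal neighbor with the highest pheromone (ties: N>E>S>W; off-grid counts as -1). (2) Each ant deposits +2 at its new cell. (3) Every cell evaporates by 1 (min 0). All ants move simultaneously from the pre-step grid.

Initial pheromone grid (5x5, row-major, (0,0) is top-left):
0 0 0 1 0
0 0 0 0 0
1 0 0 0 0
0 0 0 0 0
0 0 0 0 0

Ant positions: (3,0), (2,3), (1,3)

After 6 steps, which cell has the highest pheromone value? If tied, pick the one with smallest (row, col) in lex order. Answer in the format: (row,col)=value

Step 1: ant0:(3,0)->N->(2,0) | ant1:(2,3)->N->(1,3) | ant2:(1,3)->N->(0,3)
  grid max=2 at (0,3)
Step 2: ant0:(2,0)->N->(1,0) | ant1:(1,3)->N->(0,3) | ant2:(0,3)->S->(1,3)
  grid max=3 at (0,3)
Step 3: ant0:(1,0)->S->(2,0) | ant1:(0,3)->S->(1,3) | ant2:(1,3)->N->(0,3)
  grid max=4 at (0,3)
Step 4: ant0:(2,0)->N->(1,0) | ant1:(1,3)->N->(0,3) | ant2:(0,3)->S->(1,3)
  grid max=5 at (0,3)
Step 5: ant0:(1,0)->S->(2,0) | ant1:(0,3)->S->(1,3) | ant2:(1,3)->N->(0,3)
  grid max=6 at (0,3)
Step 6: ant0:(2,0)->N->(1,0) | ant1:(1,3)->N->(0,3) | ant2:(0,3)->S->(1,3)
  grid max=7 at (0,3)
Final grid:
  0 0 0 7 0
  1 0 0 6 0
  1 0 0 0 0
  0 0 0 0 0
  0 0 0 0 0
Max pheromone 7 at (0,3)

Answer: (0,3)=7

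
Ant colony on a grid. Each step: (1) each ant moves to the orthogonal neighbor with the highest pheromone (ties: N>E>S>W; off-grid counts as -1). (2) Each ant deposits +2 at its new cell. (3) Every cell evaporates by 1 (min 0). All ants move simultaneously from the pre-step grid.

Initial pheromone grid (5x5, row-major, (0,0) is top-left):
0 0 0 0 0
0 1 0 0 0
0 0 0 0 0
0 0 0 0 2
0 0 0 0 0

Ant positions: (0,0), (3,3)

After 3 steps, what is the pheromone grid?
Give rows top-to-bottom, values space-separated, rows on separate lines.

After step 1: ants at (0,1),(3,4)
  0 1 0 0 0
  0 0 0 0 0
  0 0 0 0 0
  0 0 0 0 3
  0 0 0 0 0
After step 2: ants at (0,2),(2,4)
  0 0 1 0 0
  0 0 0 0 0
  0 0 0 0 1
  0 0 0 0 2
  0 0 0 0 0
After step 3: ants at (0,3),(3,4)
  0 0 0 1 0
  0 0 0 0 0
  0 0 0 0 0
  0 0 0 0 3
  0 0 0 0 0

0 0 0 1 0
0 0 0 0 0
0 0 0 0 0
0 0 0 0 3
0 0 0 0 0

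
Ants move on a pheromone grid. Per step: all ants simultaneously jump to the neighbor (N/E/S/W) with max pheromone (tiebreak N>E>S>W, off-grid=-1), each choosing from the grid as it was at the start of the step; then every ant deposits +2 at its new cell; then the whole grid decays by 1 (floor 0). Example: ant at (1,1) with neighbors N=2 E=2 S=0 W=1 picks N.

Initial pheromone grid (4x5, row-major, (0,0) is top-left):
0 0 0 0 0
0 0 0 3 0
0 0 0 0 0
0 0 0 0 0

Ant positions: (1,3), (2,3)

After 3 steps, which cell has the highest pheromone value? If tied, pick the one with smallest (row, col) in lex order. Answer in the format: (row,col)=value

Answer: (1,3)=6

Derivation:
Step 1: ant0:(1,3)->N->(0,3) | ant1:(2,3)->N->(1,3)
  grid max=4 at (1,3)
Step 2: ant0:(0,3)->S->(1,3) | ant1:(1,3)->N->(0,3)
  grid max=5 at (1,3)
Step 3: ant0:(1,3)->N->(0,3) | ant1:(0,3)->S->(1,3)
  grid max=6 at (1,3)
Final grid:
  0 0 0 3 0
  0 0 0 6 0
  0 0 0 0 0
  0 0 0 0 0
Max pheromone 6 at (1,3)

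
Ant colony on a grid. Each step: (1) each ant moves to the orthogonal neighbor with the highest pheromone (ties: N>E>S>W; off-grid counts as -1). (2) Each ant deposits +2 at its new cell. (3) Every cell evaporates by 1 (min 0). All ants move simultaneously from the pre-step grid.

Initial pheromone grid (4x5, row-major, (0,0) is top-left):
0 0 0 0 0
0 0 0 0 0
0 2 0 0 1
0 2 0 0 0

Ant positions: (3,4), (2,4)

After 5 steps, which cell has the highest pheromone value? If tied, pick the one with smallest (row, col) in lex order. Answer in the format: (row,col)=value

Step 1: ant0:(3,4)->N->(2,4) | ant1:(2,4)->N->(1,4)
  grid max=2 at (2,4)
Step 2: ant0:(2,4)->N->(1,4) | ant1:(1,4)->S->(2,4)
  grid max=3 at (2,4)
Step 3: ant0:(1,4)->S->(2,4) | ant1:(2,4)->N->(1,4)
  grid max=4 at (2,4)
Step 4: ant0:(2,4)->N->(1,4) | ant1:(1,4)->S->(2,4)
  grid max=5 at (2,4)
Step 5: ant0:(1,4)->S->(2,4) | ant1:(2,4)->N->(1,4)
  grid max=6 at (2,4)
Final grid:
  0 0 0 0 0
  0 0 0 0 5
  0 0 0 0 6
  0 0 0 0 0
Max pheromone 6 at (2,4)

Answer: (2,4)=6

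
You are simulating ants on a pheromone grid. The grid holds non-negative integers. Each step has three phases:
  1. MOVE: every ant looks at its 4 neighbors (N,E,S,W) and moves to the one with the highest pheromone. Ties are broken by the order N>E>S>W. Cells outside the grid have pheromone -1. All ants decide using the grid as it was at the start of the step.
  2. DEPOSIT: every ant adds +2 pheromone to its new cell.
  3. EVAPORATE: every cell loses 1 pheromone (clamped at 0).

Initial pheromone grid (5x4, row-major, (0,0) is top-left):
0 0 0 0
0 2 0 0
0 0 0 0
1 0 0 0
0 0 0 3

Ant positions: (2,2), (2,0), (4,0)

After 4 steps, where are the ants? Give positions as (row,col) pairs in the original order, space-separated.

Step 1: ant0:(2,2)->N->(1,2) | ant1:(2,0)->S->(3,0) | ant2:(4,0)->N->(3,0)
  grid max=4 at (3,0)
Step 2: ant0:(1,2)->W->(1,1) | ant1:(3,0)->N->(2,0) | ant2:(3,0)->N->(2,0)
  grid max=3 at (2,0)
Step 3: ant0:(1,1)->N->(0,1) | ant1:(2,0)->S->(3,0) | ant2:(2,0)->S->(3,0)
  grid max=6 at (3,0)
Step 4: ant0:(0,1)->S->(1,1) | ant1:(3,0)->N->(2,0) | ant2:(3,0)->N->(2,0)
  grid max=5 at (2,0)

(1,1) (2,0) (2,0)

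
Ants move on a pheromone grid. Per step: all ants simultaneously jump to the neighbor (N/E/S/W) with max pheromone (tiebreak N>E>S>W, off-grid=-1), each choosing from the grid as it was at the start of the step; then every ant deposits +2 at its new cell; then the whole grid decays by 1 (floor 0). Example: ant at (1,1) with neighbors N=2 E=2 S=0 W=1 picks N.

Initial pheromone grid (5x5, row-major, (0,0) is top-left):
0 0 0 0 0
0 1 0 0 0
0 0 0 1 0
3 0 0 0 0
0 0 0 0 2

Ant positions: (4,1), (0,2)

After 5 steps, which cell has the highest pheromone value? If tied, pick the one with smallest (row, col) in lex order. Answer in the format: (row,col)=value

Step 1: ant0:(4,1)->N->(3,1) | ant1:(0,2)->E->(0,3)
  grid max=2 at (3,0)
Step 2: ant0:(3,1)->W->(3,0) | ant1:(0,3)->E->(0,4)
  grid max=3 at (3,0)
Step 3: ant0:(3,0)->N->(2,0) | ant1:(0,4)->S->(1,4)
  grid max=2 at (3,0)
Step 4: ant0:(2,0)->S->(3,0) | ant1:(1,4)->N->(0,4)
  grid max=3 at (3,0)
Step 5: ant0:(3,0)->N->(2,0) | ant1:(0,4)->S->(1,4)
  grid max=2 at (3,0)
Final grid:
  0 0 0 0 0
  0 0 0 0 1
  1 0 0 0 0
  2 0 0 0 0
  0 0 0 0 0
Max pheromone 2 at (3,0)

Answer: (3,0)=2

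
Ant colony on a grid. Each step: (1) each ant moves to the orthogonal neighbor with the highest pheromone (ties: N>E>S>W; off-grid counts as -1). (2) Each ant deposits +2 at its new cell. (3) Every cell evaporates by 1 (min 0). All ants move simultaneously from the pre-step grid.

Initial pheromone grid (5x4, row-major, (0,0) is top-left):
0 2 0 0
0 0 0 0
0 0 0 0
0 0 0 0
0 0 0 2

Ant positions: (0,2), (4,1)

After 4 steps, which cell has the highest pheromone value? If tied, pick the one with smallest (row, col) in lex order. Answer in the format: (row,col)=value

Step 1: ant0:(0,2)->W->(0,1) | ant1:(4,1)->N->(3,1)
  grid max=3 at (0,1)
Step 2: ant0:(0,1)->E->(0,2) | ant1:(3,1)->N->(2,1)
  grid max=2 at (0,1)
Step 3: ant0:(0,2)->W->(0,1) | ant1:(2,1)->N->(1,1)
  grid max=3 at (0,1)
Step 4: ant0:(0,1)->S->(1,1) | ant1:(1,1)->N->(0,1)
  grid max=4 at (0,1)
Final grid:
  0 4 0 0
  0 2 0 0
  0 0 0 0
  0 0 0 0
  0 0 0 0
Max pheromone 4 at (0,1)

Answer: (0,1)=4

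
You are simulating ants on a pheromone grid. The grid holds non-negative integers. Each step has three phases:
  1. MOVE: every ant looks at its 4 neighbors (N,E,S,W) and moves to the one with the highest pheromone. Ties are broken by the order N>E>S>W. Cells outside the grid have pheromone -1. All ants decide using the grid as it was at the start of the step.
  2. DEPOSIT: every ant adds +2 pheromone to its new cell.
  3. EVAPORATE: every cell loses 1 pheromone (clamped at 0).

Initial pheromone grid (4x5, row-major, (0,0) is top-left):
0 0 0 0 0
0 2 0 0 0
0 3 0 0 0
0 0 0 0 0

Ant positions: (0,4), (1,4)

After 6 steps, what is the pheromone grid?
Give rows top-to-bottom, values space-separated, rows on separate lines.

After step 1: ants at (1,4),(0,4)
  0 0 0 0 1
  0 1 0 0 1
  0 2 0 0 0
  0 0 0 0 0
After step 2: ants at (0,4),(1,4)
  0 0 0 0 2
  0 0 0 0 2
  0 1 0 0 0
  0 0 0 0 0
After step 3: ants at (1,4),(0,4)
  0 0 0 0 3
  0 0 0 0 3
  0 0 0 0 0
  0 0 0 0 0
After step 4: ants at (0,4),(1,4)
  0 0 0 0 4
  0 0 0 0 4
  0 0 0 0 0
  0 0 0 0 0
After step 5: ants at (1,4),(0,4)
  0 0 0 0 5
  0 0 0 0 5
  0 0 0 0 0
  0 0 0 0 0
After step 6: ants at (0,4),(1,4)
  0 0 0 0 6
  0 0 0 0 6
  0 0 0 0 0
  0 0 0 0 0

0 0 0 0 6
0 0 0 0 6
0 0 0 0 0
0 0 0 0 0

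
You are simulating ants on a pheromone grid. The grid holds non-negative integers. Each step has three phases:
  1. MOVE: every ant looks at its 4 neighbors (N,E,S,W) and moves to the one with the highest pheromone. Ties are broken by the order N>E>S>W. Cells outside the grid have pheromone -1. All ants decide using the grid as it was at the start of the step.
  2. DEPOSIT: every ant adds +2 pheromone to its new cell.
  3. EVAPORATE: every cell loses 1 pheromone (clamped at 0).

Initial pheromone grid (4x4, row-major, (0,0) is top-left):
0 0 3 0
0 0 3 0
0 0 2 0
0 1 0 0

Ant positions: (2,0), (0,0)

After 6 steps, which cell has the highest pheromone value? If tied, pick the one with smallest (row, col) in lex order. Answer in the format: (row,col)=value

Answer: (0,2)=7

Derivation:
Step 1: ant0:(2,0)->N->(1,0) | ant1:(0,0)->E->(0,1)
  grid max=2 at (0,2)
Step 2: ant0:(1,0)->N->(0,0) | ant1:(0,1)->E->(0,2)
  grid max=3 at (0,2)
Step 3: ant0:(0,0)->E->(0,1) | ant1:(0,2)->S->(1,2)
  grid max=2 at (0,2)
Step 4: ant0:(0,1)->E->(0,2) | ant1:(1,2)->N->(0,2)
  grid max=5 at (0,2)
Step 5: ant0:(0,2)->S->(1,2) | ant1:(0,2)->S->(1,2)
  grid max=4 at (0,2)
Step 6: ant0:(1,2)->N->(0,2) | ant1:(1,2)->N->(0,2)
  grid max=7 at (0,2)
Final grid:
  0 0 7 0
  0 0 3 0
  0 0 0 0
  0 0 0 0
Max pheromone 7 at (0,2)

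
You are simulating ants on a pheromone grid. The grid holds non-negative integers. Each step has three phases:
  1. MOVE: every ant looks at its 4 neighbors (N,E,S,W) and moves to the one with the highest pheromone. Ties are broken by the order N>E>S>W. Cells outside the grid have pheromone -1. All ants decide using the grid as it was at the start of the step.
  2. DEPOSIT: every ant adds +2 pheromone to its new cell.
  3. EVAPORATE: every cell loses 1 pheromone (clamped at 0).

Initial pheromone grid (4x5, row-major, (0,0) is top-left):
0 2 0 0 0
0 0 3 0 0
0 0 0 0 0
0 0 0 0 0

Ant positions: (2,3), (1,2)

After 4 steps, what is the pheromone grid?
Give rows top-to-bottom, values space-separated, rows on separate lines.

After step 1: ants at (1,3),(0,2)
  0 1 1 0 0
  0 0 2 1 0
  0 0 0 0 0
  0 0 0 0 0
After step 2: ants at (1,2),(1,2)
  0 0 0 0 0
  0 0 5 0 0
  0 0 0 0 0
  0 0 0 0 0
After step 3: ants at (0,2),(0,2)
  0 0 3 0 0
  0 0 4 0 0
  0 0 0 0 0
  0 0 0 0 0
After step 4: ants at (1,2),(1,2)
  0 0 2 0 0
  0 0 7 0 0
  0 0 0 0 0
  0 0 0 0 0

0 0 2 0 0
0 0 7 0 0
0 0 0 0 0
0 0 0 0 0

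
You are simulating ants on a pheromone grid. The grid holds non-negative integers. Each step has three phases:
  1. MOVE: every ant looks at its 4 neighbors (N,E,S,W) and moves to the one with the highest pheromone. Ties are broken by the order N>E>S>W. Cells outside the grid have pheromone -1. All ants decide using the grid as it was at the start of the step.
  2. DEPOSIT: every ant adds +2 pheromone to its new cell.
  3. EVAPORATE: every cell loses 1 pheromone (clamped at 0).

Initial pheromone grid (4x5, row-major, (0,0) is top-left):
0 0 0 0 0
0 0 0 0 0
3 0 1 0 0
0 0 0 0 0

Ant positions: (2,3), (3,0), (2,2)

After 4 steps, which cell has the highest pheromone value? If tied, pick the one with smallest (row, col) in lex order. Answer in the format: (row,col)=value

Answer: (2,2)=5

Derivation:
Step 1: ant0:(2,3)->W->(2,2) | ant1:(3,0)->N->(2,0) | ant2:(2,2)->N->(1,2)
  grid max=4 at (2,0)
Step 2: ant0:(2,2)->N->(1,2) | ant1:(2,0)->N->(1,0) | ant2:(1,2)->S->(2,2)
  grid max=3 at (2,0)
Step 3: ant0:(1,2)->S->(2,2) | ant1:(1,0)->S->(2,0) | ant2:(2,2)->N->(1,2)
  grid max=4 at (2,0)
Step 4: ant0:(2,2)->N->(1,2) | ant1:(2,0)->N->(1,0) | ant2:(1,2)->S->(2,2)
  grid max=5 at (2,2)
Final grid:
  0 0 0 0 0
  1 0 4 0 0
  3 0 5 0 0
  0 0 0 0 0
Max pheromone 5 at (2,2)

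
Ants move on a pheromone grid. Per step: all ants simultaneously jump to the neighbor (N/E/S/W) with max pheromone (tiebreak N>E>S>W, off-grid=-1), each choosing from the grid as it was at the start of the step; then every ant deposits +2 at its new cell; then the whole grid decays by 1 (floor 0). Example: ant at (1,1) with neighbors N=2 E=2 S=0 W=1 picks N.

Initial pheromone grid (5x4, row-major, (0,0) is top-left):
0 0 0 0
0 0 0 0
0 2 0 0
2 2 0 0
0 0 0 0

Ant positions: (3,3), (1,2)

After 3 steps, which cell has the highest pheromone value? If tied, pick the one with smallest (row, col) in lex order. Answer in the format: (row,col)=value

Answer: (0,3)=2

Derivation:
Step 1: ant0:(3,3)->N->(2,3) | ant1:(1,2)->N->(0,2)
  grid max=1 at (0,2)
Step 2: ant0:(2,3)->N->(1,3) | ant1:(0,2)->E->(0,3)
  grid max=1 at (0,3)
Step 3: ant0:(1,3)->N->(0,3) | ant1:(0,3)->S->(1,3)
  grid max=2 at (0,3)
Final grid:
  0 0 0 2
  0 0 0 2
  0 0 0 0
  0 0 0 0
  0 0 0 0
Max pheromone 2 at (0,3)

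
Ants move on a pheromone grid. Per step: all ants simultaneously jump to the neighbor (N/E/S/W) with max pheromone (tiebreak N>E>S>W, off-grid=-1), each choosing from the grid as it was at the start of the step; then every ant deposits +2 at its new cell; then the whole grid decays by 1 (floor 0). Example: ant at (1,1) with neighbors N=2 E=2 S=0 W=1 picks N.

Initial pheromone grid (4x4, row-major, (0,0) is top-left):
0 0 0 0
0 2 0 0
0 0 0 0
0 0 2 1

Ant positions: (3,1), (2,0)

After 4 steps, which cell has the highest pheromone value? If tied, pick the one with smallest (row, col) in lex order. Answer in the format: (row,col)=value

Answer: (1,1)=2

Derivation:
Step 1: ant0:(3,1)->E->(3,2) | ant1:(2,0)->N->(1,0)
  grid max=3 at (3,2)
Step 2: ant0:(3,2)->N->(2,2) | ant1:(1,0)->E->(1,1)
  grid max=2 at (1,1)
Step 3: ant0:(2,2)->S->(3,2) | ant1:(1,1)->N->(0,1)
  grid max=3 at (3,2)
Step 4: ant0:(3,2)->N->(2,2) | ant1:(0,1)->S->(1,1)
  grid max=2 at (1,1)
Final grid:
  0 0 0 0
  0 2 0 0
  0 0 1 0
  0 0 2 0
Max pheromone 2 at (1,1)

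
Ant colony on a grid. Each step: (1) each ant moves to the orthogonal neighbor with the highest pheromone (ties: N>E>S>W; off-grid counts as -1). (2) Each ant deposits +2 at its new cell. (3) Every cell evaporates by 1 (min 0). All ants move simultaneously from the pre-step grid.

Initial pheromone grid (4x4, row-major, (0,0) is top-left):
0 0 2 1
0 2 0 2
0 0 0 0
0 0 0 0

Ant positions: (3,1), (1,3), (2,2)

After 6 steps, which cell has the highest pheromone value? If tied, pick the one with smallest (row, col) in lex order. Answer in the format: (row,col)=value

Answer: (1,3)=8

Derivation:
Step 1: ant0:(3,1)->N->(2,1) | ant1:(1,3)->N->(0,3) | ant2:(2,2)->N->(1,2)
  grid max=2 at (0,3)
Step 2: ant0:(2,1)->N->(1,1) | ant1:(0,3)->S->(1,3) | ant2:(1,2)->N->(0,2)
  grid max=2 at (0,2)
Step 3: ant0:(1,1)->N->(0,1) | ant1:(1,3)->N->(0,3) | ant2:(0,2)->E->(0,3)
  grid max=4 at (0,3)
Step 4: ant0:(0,1)->E->(0,2) | ant1:(0,3)->S->(1,3) | ant2:(0,3)->S->(1,3)
  grid max=4 at (1,3)
Step 5: ant0:(0,2)->E->(0,3) | ant1:(1,3)->N->(0,3) | ant2:(1,3)->N->(0,3)
  grid max=8 at (0,3)
Step 6: ant0:(0,3)->S->(1,3) | ant1:(0,3)->S->(1,3) | ant2:(0,3)->S->(1,3)
  grid max=8 at (1,3)
Final grid:
  0 0 0 7
  0 0 0 8
  0 0 0 0
  0 0 0 0
Max pheromone 8 at (1,3)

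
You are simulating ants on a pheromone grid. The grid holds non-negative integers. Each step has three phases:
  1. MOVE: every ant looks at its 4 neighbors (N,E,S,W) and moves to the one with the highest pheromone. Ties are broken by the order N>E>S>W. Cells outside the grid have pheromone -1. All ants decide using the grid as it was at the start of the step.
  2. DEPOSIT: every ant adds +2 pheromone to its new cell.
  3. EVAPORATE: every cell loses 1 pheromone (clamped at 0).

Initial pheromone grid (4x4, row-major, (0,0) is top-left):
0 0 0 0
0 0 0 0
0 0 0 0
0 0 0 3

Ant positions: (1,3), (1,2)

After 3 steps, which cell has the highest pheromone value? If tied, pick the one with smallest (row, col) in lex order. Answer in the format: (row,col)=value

Step 1: ant0:(1,3)->N->(0,3) | ant1:(1,2)->N->(0,2)
  grid max=2 at (3,3)
Step 2: ant0:(0,3)->W->(0,2) | ant1:(0,2)->E->(0,3)
  grid max=2 at (0,2)
Step 3: ant0:(0,2)->E->(0,3) | ant1:(0,3)->W->(0,2)
  grid max=3 at (0,2)
Final grid:
  0 0 3 3
  0 0 0 0
  0 0 0 0
  0 0 0 0
Max pheromone 3 at (0,2)

Answer: (0,2)=3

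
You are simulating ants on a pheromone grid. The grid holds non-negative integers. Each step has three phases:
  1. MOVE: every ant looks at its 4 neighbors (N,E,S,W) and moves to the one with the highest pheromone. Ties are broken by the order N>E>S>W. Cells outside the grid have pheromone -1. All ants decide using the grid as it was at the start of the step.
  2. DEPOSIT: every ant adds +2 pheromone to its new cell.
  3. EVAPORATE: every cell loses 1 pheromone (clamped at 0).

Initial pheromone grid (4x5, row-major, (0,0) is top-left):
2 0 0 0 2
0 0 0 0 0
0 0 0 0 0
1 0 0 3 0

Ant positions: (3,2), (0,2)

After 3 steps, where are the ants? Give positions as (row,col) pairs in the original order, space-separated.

Step 1: ant0:(3,2)->E->(3,3) | ant1:(0,2)->E->(0,3)
  grid max=4 at (3,3)
Step 2: ant0:(3,3)->N->(2,3) | ant1:(0,3)->E->(0,4)
  grid max=3 at (3,3)
Step 3: ant0:(2,3)->S->(3,3) | ant1:(0,4)->S->(1,4)
  grid max=4 at (3,3)

(3,3) (1,4)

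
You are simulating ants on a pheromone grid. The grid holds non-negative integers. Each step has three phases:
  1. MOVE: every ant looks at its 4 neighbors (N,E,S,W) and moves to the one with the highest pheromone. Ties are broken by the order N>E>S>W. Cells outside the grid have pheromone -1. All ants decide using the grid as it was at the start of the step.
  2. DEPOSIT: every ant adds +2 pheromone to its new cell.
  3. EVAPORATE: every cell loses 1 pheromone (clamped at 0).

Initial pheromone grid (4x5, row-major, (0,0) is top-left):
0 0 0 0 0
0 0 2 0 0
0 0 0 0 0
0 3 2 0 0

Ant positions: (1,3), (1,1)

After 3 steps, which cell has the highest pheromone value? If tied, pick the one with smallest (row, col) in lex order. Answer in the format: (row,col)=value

Step 1: ant0:(1,3)->W->(1,2) | ant1:(1,1)->E->(1,2)
  grid max=5 at (1,2)
Step 2: ant0:(1,2)->N->(0,2) | ant1:(1,2)->N->(0,2)
  grid max=4 at (1,2)
Step 3: ant0:(0,2)->S->(1,2) | ant1:(0,2)->S->(1,2)
  grid max=7 at (1,2)
Final grid:
  0 0 2 0 0
  0 0 7 0 0
  0 0 0 0 0
  0 0 0 0 0
Max pheromone 7 at (1,2)

Answer: (1,2)=7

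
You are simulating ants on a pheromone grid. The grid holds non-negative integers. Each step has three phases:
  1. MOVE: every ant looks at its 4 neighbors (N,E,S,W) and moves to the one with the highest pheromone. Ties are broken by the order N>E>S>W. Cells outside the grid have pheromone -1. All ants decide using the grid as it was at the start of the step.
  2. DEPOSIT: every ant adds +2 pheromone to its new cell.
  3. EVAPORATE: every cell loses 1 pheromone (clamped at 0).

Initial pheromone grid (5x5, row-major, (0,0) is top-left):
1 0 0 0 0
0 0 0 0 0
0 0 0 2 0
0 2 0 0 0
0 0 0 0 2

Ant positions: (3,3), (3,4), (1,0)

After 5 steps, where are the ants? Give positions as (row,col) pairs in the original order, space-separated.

Step 1: ant0:(3,3)->N->(2,3) | ant1:(3,4)->S->(4,4) | ant2:(1,0)->N->(0,0)
  grid max=3 at (2,3)
Step 2: ant0:(2,3)->N->(1,3) | ant1:(4,4)->N->(3,4) | ant2:(0,0)->E->(0,1)
  grid max=2 at (2,3)
Step 3: ant0:(1,3)->S->(2,3) | ant1:(3,4)->S->(4,4) | ant2:(0,1)->W->(0,0)
  grid max=3 at (2,3)
Step 4: ant0:(2,3)->N->(1,3) | ant1:(4,4)->N->(3,4) | ant2:(0,0)->E->(0,1)
  grid max=2 at (2,3)
Step 5: ant0:(1,3)->S->(2,3) | ant1:(3,4)->S->(4,4) | ant2:(0,1)->W->(0,0)
  grid max=3 at (2,3)

(2,3) (4,4) (0,0)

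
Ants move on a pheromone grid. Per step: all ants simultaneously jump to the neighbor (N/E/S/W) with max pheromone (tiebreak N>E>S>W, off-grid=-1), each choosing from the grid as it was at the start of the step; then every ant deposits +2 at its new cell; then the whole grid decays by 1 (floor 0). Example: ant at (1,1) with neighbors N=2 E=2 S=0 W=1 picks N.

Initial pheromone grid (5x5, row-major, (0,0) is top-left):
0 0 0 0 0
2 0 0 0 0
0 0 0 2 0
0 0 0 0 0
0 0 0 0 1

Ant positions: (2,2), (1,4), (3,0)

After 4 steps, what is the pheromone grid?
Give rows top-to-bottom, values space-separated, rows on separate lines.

After step 1: ants at (2,3),(0,4),(2,0)
  0 0 0 0 1
  1 0 0 0 0
  1 0 0 3 0
  0 0 0 0 0
  0 0 0 0 0
After step 2: ants at (1,3),(1,4),(1,0)
  0 0 0 0 0
  2 0 0 1 1
  0 0 0 2 0
  0 0 0 0 0
  0 0 0 0 0
After step 3: ants at (2,3),(1,3),(0,0)
  1 0 0 0 0
  1 0 0 2 0
  0 0 0 3 0
  0 0 0 0 0
  0 0 0 0 0
After step 4: ants at (1,3),(2,3),(1,0)
  0 0 0 0 0
  2 0 0 3 0
  0 0 0 4 0
  0 0 0 0 0
  0 0 0 0 0

0 0 0 0 0
2 0 0 3 0
0 0 0 4 0
0 0 0 0 0
0 0 0 0 0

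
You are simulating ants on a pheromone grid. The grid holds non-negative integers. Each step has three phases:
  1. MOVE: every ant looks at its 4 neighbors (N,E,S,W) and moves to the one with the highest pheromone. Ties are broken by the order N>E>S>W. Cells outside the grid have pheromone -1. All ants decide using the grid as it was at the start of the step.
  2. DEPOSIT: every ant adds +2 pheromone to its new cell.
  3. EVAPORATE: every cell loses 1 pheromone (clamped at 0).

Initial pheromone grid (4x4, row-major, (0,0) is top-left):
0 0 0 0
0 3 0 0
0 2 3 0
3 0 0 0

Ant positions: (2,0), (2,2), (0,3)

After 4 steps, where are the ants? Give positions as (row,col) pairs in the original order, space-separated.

Step 1: ant0:(2,0)->S->(3,0) | ant1:(2,2)->W->(2,1) | ant2:(0,3)->S->(1,3)
  grid max=4 at (3,0)
Step 2: ant0:(3,0)->N->(2,0) | ant1:(2,1)->N->(1,1) | ant2:(1,3)->N->(0,3)
  grid max=3 at (1,1)
Step 3: ant0:(2,0)->S->(3,0) | ant1:(1,1)->S->(2,1) | ant2:(0,3)->S->(1,3)
  grid max=4 at (3,0)
Step 4: ant0:(3,0)->N->(2,0) | ant1:(2,1)->N->(1,1) | ant2:(1,3)->N->(0,3)
  grid max=3 at (1,1)

(2,0) (1,1) (0,3)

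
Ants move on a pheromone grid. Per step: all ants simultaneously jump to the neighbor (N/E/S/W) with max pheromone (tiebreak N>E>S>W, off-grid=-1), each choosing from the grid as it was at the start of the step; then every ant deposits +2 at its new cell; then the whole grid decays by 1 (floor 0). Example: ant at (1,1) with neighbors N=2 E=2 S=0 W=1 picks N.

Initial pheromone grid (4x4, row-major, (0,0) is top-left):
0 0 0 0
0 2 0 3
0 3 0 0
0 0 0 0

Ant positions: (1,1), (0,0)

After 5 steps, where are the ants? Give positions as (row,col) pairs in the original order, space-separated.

Step 1: ant0:(1,1)->S->(2,1) | ant1:(0,0)->E->(0,1)
  grid max=4 at (2,1)
Step 2: ant0:(2,1)->N->(1,1) | ant1:(0,1)->S->(1,1)
  grid max=4 at (1,1)
Step 3: ant0:(1,1)->S->(2,1) | ant1:(1,1)->S->(2,1)
  grid max=6 at (2,1)
Step 4: ant0:(2,1)->N->(1,1) | ant1:(2,1)->N->(1,1)
  grid max=6 at (1,1)
Step 5: ant0:(1,1)->S->(2,1) | ant1:(1,1)->S->(2,1)
  grid max=8 at (2,1)

(2,1) (2,1)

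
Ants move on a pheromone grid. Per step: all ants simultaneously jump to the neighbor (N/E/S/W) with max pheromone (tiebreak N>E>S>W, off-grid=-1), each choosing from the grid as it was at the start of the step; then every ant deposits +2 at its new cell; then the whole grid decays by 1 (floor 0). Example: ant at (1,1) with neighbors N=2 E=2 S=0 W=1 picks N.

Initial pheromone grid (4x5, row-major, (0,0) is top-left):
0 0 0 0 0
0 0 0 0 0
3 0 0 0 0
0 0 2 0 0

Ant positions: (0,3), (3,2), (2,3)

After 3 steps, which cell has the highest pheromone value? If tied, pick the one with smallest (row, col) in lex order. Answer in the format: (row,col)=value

Step 1: ant0:(0,3)->E->(0,4) | ant1:(3,2)->N->(2,2) | ant2:(2,3)->N->(1,3)
  grid max=2 at (2,0)
Step 2: ant0:(0,4)->S->(1,4) | ant1:(2,2)->S->(3,2) | ant2:(1,3)->N->(0,3)
  grid max=2 at (3,2)
Step 3: ant0:(1,4)->N->(0,4) | ant1:(3,2)->N->(2,2) | ant2:(0,3)->E->(0,4)
  grid max=3 at (0,4)
Final grid:
  0 0 0 0 3
  0 0 0 0 0
  0 0 1 0 0
  0 0 1 0 0
Max pheromone 3 at (0,4)

Answer: (0,4)=3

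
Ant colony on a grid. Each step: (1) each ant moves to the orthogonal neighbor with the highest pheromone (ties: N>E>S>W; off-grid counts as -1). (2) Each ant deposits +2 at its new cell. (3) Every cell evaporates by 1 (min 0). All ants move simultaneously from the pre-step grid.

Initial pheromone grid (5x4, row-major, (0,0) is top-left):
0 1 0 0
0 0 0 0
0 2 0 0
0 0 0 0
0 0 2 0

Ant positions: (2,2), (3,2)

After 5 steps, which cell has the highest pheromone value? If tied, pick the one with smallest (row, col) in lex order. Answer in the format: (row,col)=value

Step 1: ant0:(2,2)->W->(2,1) | ant1:(3,2)->S->(4,2)
  grid max=3 at (2,1)
Step 2: ant0:(2,1)->N->(1,1) | ant1:(4,2)->N->(3,2)
  grid max=2 at (2,1)
Step 3: ant0:(1,1)->S->(2,1) | ant1:(3,2)->S->(4,2)
  grid max=3 at (2,1)
Step 4: ant0:(2,1)->N->(1,1) | ant1:(4,2)->N->(3,2)
  grid max=2 at (2,1)
Step 5: ant0:(1,1)->S->(2,1) | ant1:(3,2)->S->(4,2)
  grid max=3 at (2,1)
Final grid:
  0 0 0 0
  0 0 0 0
  0 3 0 0
  0 0 0 0
  0 0 3 0
Max pheromone 3 at (2,1)

Answer: (2,1)=3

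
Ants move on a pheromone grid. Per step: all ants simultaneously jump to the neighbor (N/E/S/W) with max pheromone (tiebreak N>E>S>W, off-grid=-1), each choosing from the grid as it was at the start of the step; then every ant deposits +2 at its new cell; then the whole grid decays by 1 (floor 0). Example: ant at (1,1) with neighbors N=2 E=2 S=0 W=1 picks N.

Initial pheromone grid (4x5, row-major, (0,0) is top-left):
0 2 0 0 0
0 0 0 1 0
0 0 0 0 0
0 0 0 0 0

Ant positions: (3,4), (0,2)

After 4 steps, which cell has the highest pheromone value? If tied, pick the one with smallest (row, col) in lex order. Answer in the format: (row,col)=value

Answer: (0,1)=2

Derivation:
Step 1: ant0:(3,4)->N->(2,4) | ant1:(0,2)->W->(0,1)
  grid max=3 at (0,1)
Step 2: ant0:(2,4)->N->(1,4) | ant1:(0,1)->E->(0,2)
  grid max=2 at (0,1)
Step 3: ant0:(1,4)->N->(0,4) | ant1:(0,2)->W->(0,1)
  grid max=3 at (0,1)
Step 4: ant0:(0,4)->S->(1,4) | ant1:(0,1)->E->(0,2)
  grid max=2 at (0,1)
Final grid:
  0 2 1 0 0
  0 0 0 0 1
  0 0 0 0 0
  0 0 0 0 0
Max pheromone 2 at (0,1)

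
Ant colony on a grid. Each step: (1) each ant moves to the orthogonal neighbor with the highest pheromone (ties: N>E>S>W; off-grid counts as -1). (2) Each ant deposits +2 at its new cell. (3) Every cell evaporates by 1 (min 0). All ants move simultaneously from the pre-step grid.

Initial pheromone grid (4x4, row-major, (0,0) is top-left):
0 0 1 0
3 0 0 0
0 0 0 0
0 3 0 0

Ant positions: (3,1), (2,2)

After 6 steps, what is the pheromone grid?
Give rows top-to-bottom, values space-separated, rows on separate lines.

After step 1: ants at (2,1),(1,2)
  0 0 0 0
  2 0 1 0
  0 1 0 0
  0 2 0 0
After step 2: ants at (3,1),(0,2)
  0 0 1 0
  1 0 0 0
  0 0 0 0
  0 3 0 0
After step 3: ants at (2,1),(0,3)
  0 0 0 1
  0 0 0 0
  0 1 0 0
  0 2 0 0
After step 4: ants at (3,1),(1,3)
  0 0 0 0
  0 0 0 1
  0 0 0 0
  0 3 0 0
After step 5: ants at (2,1),(0,3)
  0 0 0 1
  0 0 0 0
  0 1 0 0
  0 2 0 0
After step 6: ants at (3,1),(1,3)
  0 0 0 0
  0 0 0 1
  0 0 0 0
  0 3 0 0

0 0 0 0
0 0 0 1
0 0 0 0
0 3 0 0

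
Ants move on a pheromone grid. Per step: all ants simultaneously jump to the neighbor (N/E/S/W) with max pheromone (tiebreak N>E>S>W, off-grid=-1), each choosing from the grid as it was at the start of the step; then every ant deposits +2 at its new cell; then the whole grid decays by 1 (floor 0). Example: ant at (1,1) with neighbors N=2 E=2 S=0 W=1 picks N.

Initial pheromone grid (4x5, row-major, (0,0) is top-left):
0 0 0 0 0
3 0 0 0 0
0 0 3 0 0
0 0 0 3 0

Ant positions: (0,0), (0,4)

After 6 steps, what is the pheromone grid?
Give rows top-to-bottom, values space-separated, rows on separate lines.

After step 1: ants at (1,0),(1,4)
  0 0 0 0 0
  4 0 0 0 1
  0 0 2 0 0
  0 0 0 2 0
After step 2: ants at (0,0),(0,4)
  1 0 0 0 1
  3 0 0 0 0
  0 0 1 0 0
  0 0 0 1 0
After step 3: ants at (1,0),(1,4)
  0 0 0 0 0
  4 0 0 0 1
  0 0 0 0 0
  0 0 0 0 0
After step 4: ants at (0,0),(0,4)
  1 0 0 0 1
  3 0 0 0 0
  0 0 0 0 0
  0 0 0 0 0
After step 5: ants at (1,0),(1,4)
  0 0 0 0 0
  4 0 0 0 1
  0 0 0 0 0
  0 0 0 0 0
After step 6: ants at (0,0),(0,4)
  1 0 0 0 1
  3 0 0 0 0
  0 0 0 0 0
  0 0 0 0 0

1 0 0 0 1
3 0 0 0 0
0 0 0 0 0
0 0 0 0 0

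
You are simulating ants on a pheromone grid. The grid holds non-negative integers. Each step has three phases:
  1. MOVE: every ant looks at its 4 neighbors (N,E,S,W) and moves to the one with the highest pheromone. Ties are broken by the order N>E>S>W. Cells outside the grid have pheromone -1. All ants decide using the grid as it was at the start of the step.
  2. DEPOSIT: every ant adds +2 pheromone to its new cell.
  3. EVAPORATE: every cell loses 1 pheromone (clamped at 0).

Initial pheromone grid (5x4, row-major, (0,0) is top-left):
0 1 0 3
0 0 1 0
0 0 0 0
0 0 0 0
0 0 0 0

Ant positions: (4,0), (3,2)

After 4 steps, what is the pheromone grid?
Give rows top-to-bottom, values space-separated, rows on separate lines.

After step 1: ants at (3,0),(2,2)
  0 0 0 2
  0 0 0 0
  0 0 1 0
  1 0 0 0
  0 0 0 0
After step 2: ants at (2,0),(1,2)
  0 0 0 1
  0 0 1 0
  1 0 0 0
  0 0 0 0
  0 0 0 0
After step 3: ants at (1,0),(0,2)
  0 0 1 0
  1 0 0 0
  0 0 0 0
  0 0 0 0
  0 0 0 0
After step 4: ants at (0,0),(0,3)
  1 0 0 1
  0 0 0 0
  0 0 0 0
  0 0 0 0
  0 0 0 0

1 0 0 1
0 0 0 0
0 0 0 0
0 0 0 0
0 0 0 0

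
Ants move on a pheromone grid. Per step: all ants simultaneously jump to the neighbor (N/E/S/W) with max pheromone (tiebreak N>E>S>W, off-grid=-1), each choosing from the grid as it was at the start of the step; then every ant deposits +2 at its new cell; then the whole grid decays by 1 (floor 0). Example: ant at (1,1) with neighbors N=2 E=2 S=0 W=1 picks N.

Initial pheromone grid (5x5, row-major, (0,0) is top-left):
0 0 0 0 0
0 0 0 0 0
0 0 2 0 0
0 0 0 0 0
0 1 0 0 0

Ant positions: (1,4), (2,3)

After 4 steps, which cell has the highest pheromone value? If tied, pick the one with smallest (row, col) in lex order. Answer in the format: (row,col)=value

Step 1: ant0:(1,4)->N->(0,4) | ant1:(2,3)->W->(2,2)
  grid max=3 at (2,2)
Step 2: ant0:(0,4)->S->(1,4) | ant1:(2,2)->N->(1,2)
  grid max=2 at (2,2)
Step 3: ant0:(1,4)->N->(0,4) | ant1:(1,2)->S->(2,2)
  grid max=3 at (2,2)
Step 4: ant0:(0,4)->S->(1,4) | ant1:(2,2)->N->(1,2)
  grid max=2 at (2,2)
Final grid:
  0 0 0 0 0
  0 0 1 0 1
  0 0 2 0 0
  0 0 0 0 0
  0 0 0 0 0
Max pheromone 2 at (2,2)

Answer: (2,2)=2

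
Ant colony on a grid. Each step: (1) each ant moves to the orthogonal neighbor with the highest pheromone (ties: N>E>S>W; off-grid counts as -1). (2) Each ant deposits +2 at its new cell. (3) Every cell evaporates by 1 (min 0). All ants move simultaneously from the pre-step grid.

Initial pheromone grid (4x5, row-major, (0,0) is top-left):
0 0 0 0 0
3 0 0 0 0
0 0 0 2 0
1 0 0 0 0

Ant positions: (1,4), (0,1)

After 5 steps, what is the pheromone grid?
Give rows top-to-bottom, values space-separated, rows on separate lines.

After step 1: ants at (0,4),(0,2)
  0 0 1 0 1
  2 0 0 0 0
  0 0 0 1 0
  0 0 0 0 0
After step 2: ants at (1,4),(0,3)
  0 0 0 1 0
  1 0 0 0 1
  0 0 0 0 0
  0 0 0 0 0
After step 3: ants at (0,4),(0,4)
  0 0 0 0 3
  0 0 0 0 0
  0 0 0 0 0
  0 0 0 0 0
After step 4: ants at (1,4),(1,4)
  0 0 0 0 2
  0 0 0 0 3
  0 0 0 0 0
  0 0 0 0 0
After step 5: ants at (0,4),(0,4)
  0 0 0 0 5
  0 0 0 0 2
  0 0 0 0 0
  0 0 0 0 0

0 0 0 0 5
0 0 0 0 2
0 0 0 0 0
0 0 0 0 0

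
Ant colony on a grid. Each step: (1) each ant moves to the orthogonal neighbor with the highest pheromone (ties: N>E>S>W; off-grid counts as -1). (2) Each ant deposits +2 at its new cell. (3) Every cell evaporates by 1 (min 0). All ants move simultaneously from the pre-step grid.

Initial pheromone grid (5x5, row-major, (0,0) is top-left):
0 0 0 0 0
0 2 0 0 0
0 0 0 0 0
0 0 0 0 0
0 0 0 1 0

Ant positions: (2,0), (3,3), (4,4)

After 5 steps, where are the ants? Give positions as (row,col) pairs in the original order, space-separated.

Step 1: ant0:(2,0)->N->(1,0) | ant1:(3,3)->S->(4,3) | ant2:(4,4)->W->(4,3)
  grid max=4 at (4,3)
Step 2: ant0:(1,0)->E->(1,1) | ant1:(4,3)->N->(3,3) | ant2:(4,3)->N->(3,3)
  grid max=3 at (3,3)
Step 3: ant0:(1,1)->N->(0,1) | ant1:(3,3)->S->(4,3) | ant2:(3,3)->S->(4,3)
  grid max=6 at (4,3)
Step 4: ant0:(0,1)->S->(1,1) | ant1:(4,3)->N->(3,3) | ant2:(4,3)->N->(3,3)
  grid max=5 at (3,3)
Step 5: ant0:(1,1)->N->(0,1) | ant1:(3,3)->S->(4,3) | ant2:(3,3)->S->(4,3)
  grid max=8 at (4,3)

(0,1) (4,3) (4,3)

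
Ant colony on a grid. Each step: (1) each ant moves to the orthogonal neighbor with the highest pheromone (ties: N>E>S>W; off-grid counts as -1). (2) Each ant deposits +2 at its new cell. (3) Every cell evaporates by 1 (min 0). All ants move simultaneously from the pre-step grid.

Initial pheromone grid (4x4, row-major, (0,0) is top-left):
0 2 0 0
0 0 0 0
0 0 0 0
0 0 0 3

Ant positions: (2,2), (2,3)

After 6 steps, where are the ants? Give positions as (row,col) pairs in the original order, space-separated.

Step 1: ant0:(2,2)->N->(1,2) | ant1:(2,3)->S->(3,3)
  grid max=4 at (3,3)
Step 2: ant0:(1,2)->N->(0,2) | ant1:(3,3)->N->(2,3)
  grid max=3 at (3,3)
Step 3: ant0:(0,2)->E->(0,3) | ant1:(2,3)->S->(3,3)
  grid max=4 at (3,3)
Step 4: ant0:(0,3)->S->(1,3) | ant1:(3,3)->N->(2,3)
  grid max=3 at (3,3)
Step 5: ant0:(1,3)->S->(2,3) | ant1:(2,3)->S->(3,3)
  grid max=4 at (3,3)
Step 6: ant0:(2,3)->S->(3,3) | ant1:(3,3)->N->(2,3)
  grid max=5 at (3,3)

(3,3) (2,3)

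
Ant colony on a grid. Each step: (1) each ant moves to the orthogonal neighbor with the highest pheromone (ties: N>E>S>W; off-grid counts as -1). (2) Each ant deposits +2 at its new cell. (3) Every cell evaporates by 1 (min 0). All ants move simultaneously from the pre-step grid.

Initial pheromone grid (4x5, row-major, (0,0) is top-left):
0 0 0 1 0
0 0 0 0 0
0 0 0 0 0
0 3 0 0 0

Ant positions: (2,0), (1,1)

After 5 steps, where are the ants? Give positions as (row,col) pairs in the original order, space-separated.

Step 1: ant0:(2,0)->N->(1,0) | ant1:(1,1)->N->(0,1)
  grid max=2 at (3,1)
Step 2: ant0:(1,0)->N->(0,0) | ant1:(0,1)->E->(0,2)
  grid max=1 at (0,0)
Step 3: ant0:(0,0)->E->(0,1) | ant1:(0,2)->E->(0,3)
  grid max=1 at (0,1)
Step 4: ant0:(0,1)->E->(0,2) | ant1:(0,3)->E->(0,4)
  grid max=1 at (0,2)
Step 5: ant0:(0,2)->E->(0,3) | ant1:(0,4)->S->(1,4)
  grid max=1 at (0,3)

(0,3) (1,4)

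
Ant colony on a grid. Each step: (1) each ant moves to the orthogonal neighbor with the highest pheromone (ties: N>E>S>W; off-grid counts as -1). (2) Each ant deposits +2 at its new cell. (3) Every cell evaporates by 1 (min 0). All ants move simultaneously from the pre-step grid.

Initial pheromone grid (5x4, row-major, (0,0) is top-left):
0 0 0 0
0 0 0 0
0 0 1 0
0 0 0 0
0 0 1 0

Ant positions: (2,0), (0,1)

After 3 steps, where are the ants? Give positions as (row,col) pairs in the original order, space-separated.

Step 1: ant0:(2,0)->N->(1,0) | ant1:(0,1)->E->(0,2)
  grid max=1 at (0,2)
Step 2: ant0:(1,0)->N->(0,0) | ant1:(0,2)->E->(0,3)
  grid max=1 at (0,0)
Step 3: ant0:(0,0)->E->(0,1) | ant1:(0,3)->S->(1,3)
  grid max=1 at (0,1)

(0,1) (1,3)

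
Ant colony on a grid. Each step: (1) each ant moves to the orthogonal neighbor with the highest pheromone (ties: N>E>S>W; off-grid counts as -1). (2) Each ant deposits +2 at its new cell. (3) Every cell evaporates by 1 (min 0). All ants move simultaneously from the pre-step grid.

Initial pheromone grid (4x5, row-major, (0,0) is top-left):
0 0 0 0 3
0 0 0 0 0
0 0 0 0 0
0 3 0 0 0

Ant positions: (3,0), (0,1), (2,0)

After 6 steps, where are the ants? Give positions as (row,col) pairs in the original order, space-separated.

Step 1: ant0:(3,0)->E->(3,1) | ant1:(0,1)->E->(0,2) | ant2:(2,0)->N->(1,0)
  grid max=4 at (3,1)
Step 2: ant0:(3,1)->N->(2,1) | ant1:(0,2)->E->(0,3) | ant2:(1,0)->N->(0,0)
  grid max=3 at (3,1)
Step 3: ant0:(2,1)->S->(3,1) | ant1:(0,3)->E->(0,4) | ant2:(0,0)->E->(0,1)
  grid max=4 at (3,1)
Step 4: ant0:(3,1)->N->(2,1) | ant1:(0,4)->S->(1,4) | ant2:(0,1)->E->(0,2)
  grid max=3 at (3,1)
Step 5: ant0:(2,1)->S->(3,1) | ant1:(1,4)->N->(0,4) | ant2:(0,2)->E->(0,3)
  grid max=4 at (3,1)
Step 6: ant0:(3,1)->N->(2,1) | ant1:(0,4)->W->(0,3) | ant2:(0,3)->E->(0,4)
  grid max=3 at (0,4)

(2,1) (0,3) (0,4)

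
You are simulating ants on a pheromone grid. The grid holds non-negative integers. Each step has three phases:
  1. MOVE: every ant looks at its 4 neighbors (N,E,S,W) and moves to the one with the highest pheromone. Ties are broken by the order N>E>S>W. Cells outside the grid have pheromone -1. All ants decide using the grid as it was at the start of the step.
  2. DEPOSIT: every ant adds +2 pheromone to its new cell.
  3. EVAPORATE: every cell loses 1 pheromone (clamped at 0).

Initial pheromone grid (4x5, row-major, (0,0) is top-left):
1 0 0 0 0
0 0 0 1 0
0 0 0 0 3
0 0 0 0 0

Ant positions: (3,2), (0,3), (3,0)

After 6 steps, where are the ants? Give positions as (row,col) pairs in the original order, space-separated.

Step 1: ant0:(3,2)->N->(2,2) | ant1:(0,3)->S->(1,3) | ant2:(3,0)->N->(2,0)
  grid max=2 at (1,3)
Step 2: ant0:(2,2)->N->(1,2) | ant1:(1,3)->N->(0,3) | ant2:(2,0)->N->(1,0)
  grid max=1 at (0,3)
Step 3: ant0:(1,2)->E->(1,3) | ant1:(0,3)->S->(1,3) | ant2:(1,0)->N->(0,0)
  grid max=4 at (1,3)
Step 4: ant0:(1,3)->N->(0,3) | ant1:(1,3)->N->(0,3) | ant2:(0,0)->E->(0,1)
  grid max=3 at (0,3)
Step 5: ant0:(0,3)->S->(1,3) | ant1:(0,3)->S->(1,3) | ant2:(0,1)->E->(0,2)
  grid max=6 at (1,3)
Step 6: ant0:(1,3)->N->(0,3) | ant1:(1,3)->N->(0,3) | ant2:(0,2)->E->(0,3)
  grid max=7 at (0,3)

(0,3) (0,3) (0,3)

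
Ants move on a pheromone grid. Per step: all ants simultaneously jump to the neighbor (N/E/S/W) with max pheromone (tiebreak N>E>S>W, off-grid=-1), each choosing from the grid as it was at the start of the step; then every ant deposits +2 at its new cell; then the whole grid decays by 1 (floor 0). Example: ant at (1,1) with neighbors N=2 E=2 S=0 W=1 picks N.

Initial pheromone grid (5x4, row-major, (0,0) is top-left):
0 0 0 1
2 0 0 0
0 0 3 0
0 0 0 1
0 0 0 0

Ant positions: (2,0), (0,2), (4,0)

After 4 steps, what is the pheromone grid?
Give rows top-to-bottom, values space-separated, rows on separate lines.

After step 1: ants at (1,0),(0,3),(3,0)
  0 0 0 2
  3 0 0 0
  0 0 2 0
  1 0 0 0
  0 0 0 0
After step 2: ants at (0,0),(1,3),(2,0)
  1 0 0 1
  2 0 0 1
  1 0 1 0
  0 0 0 0
  0 0 0 0
After step 3: ants at (1,0),(0,3),(1,0)
  0 0 0 2
  5 0 0 0
  0 0 0 0
  0 0 0 0
  0 0 0 0
After step 4: ants at (0,0),(1,3),(0,0)
  3 0 0 1
  4 0 0 1
  0 0 0 0
  0 0 0 0
  0 0 0 0

3 0 0 1
4 0 0 1
0 0 0 0
0 0 0 0
0 0 0 0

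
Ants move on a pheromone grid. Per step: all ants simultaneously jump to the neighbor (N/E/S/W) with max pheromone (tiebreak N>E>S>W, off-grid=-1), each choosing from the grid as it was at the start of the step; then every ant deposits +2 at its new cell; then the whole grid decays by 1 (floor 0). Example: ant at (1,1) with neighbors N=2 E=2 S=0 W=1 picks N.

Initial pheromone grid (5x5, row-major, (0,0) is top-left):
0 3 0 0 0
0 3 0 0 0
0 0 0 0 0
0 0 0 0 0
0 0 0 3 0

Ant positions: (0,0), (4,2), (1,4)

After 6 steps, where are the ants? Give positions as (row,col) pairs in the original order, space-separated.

Step 1: ant0:(0,0)->E->(0,1) | ant1:(4,2)->E->(4,3) | ant2:(1,4)->N->(0,4)
  grid max=4 at (0,1)
Step 2: ant0:(0,1)->S->(1,1) | ant1:(4,3)->N->(3,3) | ant2:(0,4)->S->(1,4)
  grid max=3 at (0,1)
Step 3: ant0:(1,1)->N->(0,1) | ant1:(3,3)->S->(4,3) | ant2:(1,4)->N->(0,4)
  grid max=4 at (0,1)
Step 4: ant0:(0,1)->S->(1,1) | ant1:(4,3)->N->(3,3) | ant2:(0,4)->S->(1,4)
  grid max=3 at (0,1)
Step 5: ant0:(1,1)->N->(0,1) | ant1:(3,3)->S->(4,3) | ant2:(1,4)->N->(0,4)
  grid max=4 at (0,1)
Step 6: ant0:(0,1)->S->(1,1) | ant1:(4,3)->N->(3,3) | ant2:(0,4)->S->(1,4)
  grid max=3 at (0,1)

(1,1) (3,3) (1,4)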